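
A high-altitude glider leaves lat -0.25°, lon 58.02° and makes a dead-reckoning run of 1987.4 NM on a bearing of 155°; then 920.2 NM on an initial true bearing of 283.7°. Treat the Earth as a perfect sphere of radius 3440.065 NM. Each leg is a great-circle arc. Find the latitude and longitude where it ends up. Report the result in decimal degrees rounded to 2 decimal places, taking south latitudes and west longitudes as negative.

Apply the spherical direct solution leg by leg, carrying full precision between legs.
Leg 1: from (-0.25°, 58.02°), δ = 1987.4/3440.065 = 0.577722 rad, θ = 155° → φ = -29.91°, λ = 73.46°.
Leg 2: from (-29.91°, 73.46°), δ = 920.2/3440.065 = 0.267495 rad, θ = 283.7° → φ = -25.25°, λ = 56.97°.

latitude -25.25°, longitude 56.97°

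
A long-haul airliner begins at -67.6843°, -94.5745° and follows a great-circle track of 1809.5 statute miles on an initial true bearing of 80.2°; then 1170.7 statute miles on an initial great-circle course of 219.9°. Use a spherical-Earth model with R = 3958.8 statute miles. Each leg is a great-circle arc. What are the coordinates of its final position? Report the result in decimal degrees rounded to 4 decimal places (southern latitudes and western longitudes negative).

latitude -64.2213°, longitude -73.3601°

Apply the spherical direct solution leg by leg, carrying full precision between legs.
Leg 1: from (-67.6843°, -94.5745°), δ = 1809.5/3958.8 = 0.457083 rad, θ = 80.2° → φ = -53.2845°, λ = -47.9025°.
Leg 2: from (-53.2845°, -47.9025°), δ = 1170.7/3958.8 = 0.295721 rad, θ = 219.9° → φ = -64.2213°, λ = -73.3601°.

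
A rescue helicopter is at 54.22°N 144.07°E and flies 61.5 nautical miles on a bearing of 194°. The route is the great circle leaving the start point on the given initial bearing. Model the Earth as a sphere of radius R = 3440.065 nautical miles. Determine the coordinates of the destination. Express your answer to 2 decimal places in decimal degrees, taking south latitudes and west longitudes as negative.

latitude 53.23°, longitude 143.66°

The arc subtends δ = 61.5/3440.065 = 0.017878 rad at the centre.
With φ₁ = 54.22° = 0.946318 rad and θ = 194° = 3.385939 rad:
Applying the spherical law of cosines for sides, sin φ₂ = sin φ₁ cos δ + cos φ₁ sin δ cos θ = 0.800997, so φ₂ = 53.23°.
Then Δλ = atan2(-0.002529, 0.350017) = -0.007224 rad, from sin θ sin δ cos φ₁ over cos δ − sin φ₁ sin φ₂.
λ₂ = 144.07° + -0.41° = 143.66°.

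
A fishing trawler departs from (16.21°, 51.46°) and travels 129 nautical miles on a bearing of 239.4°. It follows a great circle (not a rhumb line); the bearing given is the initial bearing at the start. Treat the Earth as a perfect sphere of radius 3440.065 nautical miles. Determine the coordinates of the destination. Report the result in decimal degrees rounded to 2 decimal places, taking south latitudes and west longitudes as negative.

Angular distance δ = d/R = 129 / 3440.065 = 0.037499 rad.
With φ₁ = 16.21° = 0.282918 rad and θ = 239.4° = 4.178318 rad:
Applying the spherical law of cosines for sides, sin φ₂ = sin φ₁ cos δ + cos φ₁ sin δ cos θ = 0.260637, so φ₂ = 15.11°.
For the longitude increment, Δλ = atan2( sin θ sin δ cos φ₁, cos δ − sin φ₁ sin φ₂ ) = atan2(-0.030987, 0.926538) = -1.92°.
λ₂ = λ₁ + Δλ = 49.54°.

latitude 15.11°, longitude 49.54°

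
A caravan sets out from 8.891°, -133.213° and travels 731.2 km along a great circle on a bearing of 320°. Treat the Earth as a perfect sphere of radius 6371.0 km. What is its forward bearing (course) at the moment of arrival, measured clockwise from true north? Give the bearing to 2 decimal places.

δ = 731.2/6371 = 0.114770 rad (6.5758°).
Start latitude φ₁ = 0.155177 rad; initial bearing θ = 5.585054 rad.
Applying the spherical law of cosines for sides, sin φ₂ = sin φ₁ cos δ + cos φ₁ sin δ cos θ = 0.240210, so φ₂ = 13.899°.
Then Δλ = atan2(-0.072726, 0.956295) = -0.075904 rad, from sin θ sin δ cos φ₁ over cos δ − sin φ₁ sin φ₂.
Hence λ₂ = -133.213° + -4.349° = -137.562°.
The forward bearing on arrival equals the back-azimuth from the destination plus 180°.
Back-azimuth from P₂ (13.90°, -137.56°) to P₁ (8.89°, -133.21°), with Δλ' = λ₁ − λ₂ = 4.35°: atan2( sin Δλ' cos φ₁ , cos φ₂ sin φ₁ − sin φ₂ cos φ₁ cos Δλ' ) = 139.14°.
Final bearing = (139.14° + 180°) mod 360° = 319.14°.

final bearing 319.14°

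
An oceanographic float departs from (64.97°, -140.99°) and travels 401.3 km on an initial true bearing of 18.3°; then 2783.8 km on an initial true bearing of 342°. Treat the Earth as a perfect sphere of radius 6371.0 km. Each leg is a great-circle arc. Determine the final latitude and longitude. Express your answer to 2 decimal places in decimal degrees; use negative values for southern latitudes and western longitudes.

latitude 82.14°, longitude 115.03°

Apply the spherical direct solution leg by leg, carrying full precision between legs.
Leg 1: from (64.97°, -140.99°), δ = 401.3/6371 = 0.062989 rad, θ = 18.3° → φ = 68.37°, λ = -137.92°.
Leg 2: from (68.37°, -137.92°), δ = 2783.8/6371 = 0.436949 rad, θ = 342° → φ = 82.14°, λ = 115.03°.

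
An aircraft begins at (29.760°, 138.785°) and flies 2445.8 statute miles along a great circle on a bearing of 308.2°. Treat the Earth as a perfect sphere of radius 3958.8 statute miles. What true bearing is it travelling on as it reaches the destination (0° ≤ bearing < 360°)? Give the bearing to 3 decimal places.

final bearing 282.407°

Central angle δ = d/R = 0.617813 rad.
Start latitude φ₁ = 0.519410 rad; initial bearing θ = 5.379105 rad.
Applying the spherical law of cosines for sides, sin φ₂ = sin φ₁ cos δ + cos φ₁ sin δ cos θ = 0.715584, so φ₂ = 45.691°.
Then Δλ = atan2(-0.395174, 0.459954) = -0.709788 rad, from sin θ sin δ cos φ₁ over cos δ − sin φ₁ sin φ₂.
λ₂ = λ₁ + Δλ = 98.117°.
The forward bearing on arrival equals the back-azimuth from the destination plus 180°.
Back-azimuth from P₂ (45.691°, 98.117°) to P₁ (29.760°, 138.785°), with Δλ' = λ₁ − λ₂ = 40.668°: atan2( sin Δλ' cos φ₁ , cos φ₂ sin φ₁ − sin φ₂ cos φ₁ cos Δλ' ) = 102.407°.
Final bearing = (102.407° + 180°) mod 360° = 282.407°.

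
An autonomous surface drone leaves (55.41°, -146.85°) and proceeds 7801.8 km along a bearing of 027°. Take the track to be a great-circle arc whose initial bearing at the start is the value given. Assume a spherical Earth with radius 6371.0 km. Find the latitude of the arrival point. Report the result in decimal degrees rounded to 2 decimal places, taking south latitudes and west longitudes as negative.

δ = 7801.8/6371 = 1.224580 rad (70.1633°).
Start latitude φ₁ = 0.967087 rad; initial bearing θ = 0.471239 rad.
Destination latitude: φ₂ = arcsin( sin φ₁ cos δ + cos φ₁ sin δ cos θ ) = arcsin(0.755168) = 49.04°.
Δλ = atan2( sin θ sin δ cos φ₁ , cos δ − sin φ₁ sin φ₂ ) = atan2(0.242438, -0.282340) = 2.432086 rad = 139.35°.
λ₂ = λ₁ + Δλ = -7.50°.

latitude 49.04°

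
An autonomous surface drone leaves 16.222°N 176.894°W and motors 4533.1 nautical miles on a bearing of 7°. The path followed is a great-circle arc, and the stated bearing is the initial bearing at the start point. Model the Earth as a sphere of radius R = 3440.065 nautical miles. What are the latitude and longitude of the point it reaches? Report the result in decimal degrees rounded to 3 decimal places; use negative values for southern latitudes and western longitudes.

latitude 83.034°, longitude -73.522°

The arc subtends δ = 4533.1/3440.065 = 1.317737 rad at the centre.
Converting: φ₁ = 0.283127 rad, θ = 0.122173 rad.
sin φ₂ = sin φ₁ cos δ + cos φ₁ sin δ cos θ = (0.279360)(0.250367) + (0.960186)(0.968151)(0.992546) = 0.992619
φ₂ = asin(0.992619) = 1.449221 rad = 83.034°.
Then Δλ = atan2(0.113290, -0.026931) = 1.804177 rad, from sin θ sin δ cos φ₁ over cos δ − sin φ₁ sin φ₂.
λ₂ = λ₁ + Δλ = -73.522°.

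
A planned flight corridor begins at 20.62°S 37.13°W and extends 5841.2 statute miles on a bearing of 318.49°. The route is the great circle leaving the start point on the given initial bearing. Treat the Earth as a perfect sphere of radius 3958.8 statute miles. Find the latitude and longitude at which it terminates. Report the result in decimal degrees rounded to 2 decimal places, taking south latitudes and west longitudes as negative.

latitude 41.62°, longitude -99.08°

Angular distance δ = d/R = 5841.2 / 3958.8 = 1.475498 rad.
With φ₁ = -20.62° = -0.359887 rad and θ = 318.49° = 5.558699 rad:
Destination latitude: φ₂ = arcsin( sin φ₁ cos δ + cos φ₁ sin δ cos θ ) = arcsin(0.664176) = 41.62°.
Δλ = atan2( sin θ sin δ cos φ₁ , cos δ − sin φ₁ sin φ₂ ) = atan2(-0.617478, 0.329056) = -1.081174 rad = -61.95°.
λ₂ = -37.13° + -61.95° = -99.08°.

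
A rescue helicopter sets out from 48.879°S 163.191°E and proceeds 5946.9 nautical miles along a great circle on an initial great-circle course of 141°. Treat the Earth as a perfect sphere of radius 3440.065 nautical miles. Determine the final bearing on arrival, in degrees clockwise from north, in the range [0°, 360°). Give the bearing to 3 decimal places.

final bearing 26.660°

Central angle δ = d/R = 1.728717 rad.
Start latitude φ₁ = -0.853099 rad; initial bearing θ = 2.460914 rad.
Applying the spherical law of cosines for sides, sin φ₂ = sin φ₁ cos δ + cos φ₁ sin δ cos θ = -0.386260, so φ₂ = -22.722°.
Δλ = atan2( sin θ sin δ cos φ₁ , cos δ − sin φ₁ sin φ₂ ) = atan2(0.408723, -0.448244) = 2.402278 rad = 137.640°.
λ₂ = 163.191° + 137.640° = 300.831°, normalized to (−180°, 180°] → -59.169°.
The forward bearing on arrival equals the back-azimuth from the destination plus 180°.
Back-azimuth from P₂ (-22.722°, -59.169°) to P₁ (-48.879°, 163.191°), with Δλ' = λ₁ − λ₂ = 222.360°: atan2( sin Δλ' cos φ₁ , cos φ₂ sin φ₁ − sin φ₂ cos φ₁ cos Δλ' ) = 206.660°.
Final bearing = (206.660° + 180°) mod 360° = 26.660°.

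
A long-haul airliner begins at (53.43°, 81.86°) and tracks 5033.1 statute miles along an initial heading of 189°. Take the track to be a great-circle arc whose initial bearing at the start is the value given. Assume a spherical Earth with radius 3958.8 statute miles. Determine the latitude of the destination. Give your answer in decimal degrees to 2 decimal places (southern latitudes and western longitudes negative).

The arc subtends δ = 5033.1/3958.8 = 1.271370 rad at the centre.
With φ₁ = 53.43° = 0.932529 rad and θ = 189° = 3.298672 rad:
Destination latitude: φ₂ = arcsin( sin φ₁ cos δ + cos φ₁ sin δ cos θ ) = arcsin(-0.325385) = -18.99°.
For the longitude increment, Δλ = atan2( sin θ sin δ cos φ₁, cos δ − sin φ₁ sin φ₂ ) = atan2(-0.089057, 0.556298) = -9.10°.
λ₂ = 81.86° + -9.10° = 72.76°.

latitude -18.99°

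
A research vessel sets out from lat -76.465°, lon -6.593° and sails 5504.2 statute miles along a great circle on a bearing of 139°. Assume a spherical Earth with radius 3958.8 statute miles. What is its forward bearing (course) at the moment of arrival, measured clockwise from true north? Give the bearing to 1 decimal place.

final bearing 9.4°

Central angle δ = d/R = 1.390371 rad.
With φ₁ = -76.465° = -1.334566 rad and θ = 139° = 2.426008 rad:
sin φ₂ = sin φ₁ cos δ + cos φ₁ sin δ cos θ = (-0.972227)(0.179448) + (0.234039)(0.983767)(-0.754710) = -0.348229
φ₂ = asin(-0.348229) = -0.355681 rad = -20.379°.
Then Δλ = atan2(0.151051, -0.159109) = 2.382169 rad, from sin θ sin δ cos φ₁ over cos δ − sin φ₁ sin φ₂.
Hence λ₂ = -6.593° + 136.488° = 129.895°.
The forward bearing on arrival equals the back-azimuth from the destination plus 180°.
Back-azimuth from P₂ (-20.4°, 129.9°) to P₁ (-76.5°, -6.6°), with Δλ' = λ₁ − λ₂ = -136.5°: atan2( sin Δλ' cos φ₁ , cos φ₂ sin φ₁ − sin φ₂ cos φ₁ cos Δλ' ) = 189.4°.
Final bearing = (189.4° + 180°) mod 360° = 9.4°.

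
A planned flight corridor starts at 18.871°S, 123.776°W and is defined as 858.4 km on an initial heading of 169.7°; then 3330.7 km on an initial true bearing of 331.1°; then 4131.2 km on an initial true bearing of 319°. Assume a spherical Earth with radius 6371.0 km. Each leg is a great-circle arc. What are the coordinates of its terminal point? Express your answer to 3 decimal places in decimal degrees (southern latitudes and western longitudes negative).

latitude 27.387°, longitude -162.705°

Apply the spherical direct solution leg by leg, carrying full precision between legs.
Leg 1: from (-18.871°, -123.776°), δ = 858.4/6371 = 0.134736 rad, θ = 169.7° → φ = -26.460°, λ = -122.239°.
Leg 2: from (-26.460°, -122.239°), δ = 3330.7/6371 = 0.522791 rad, θ = 331.1° → φ = 0.302°, λ = -136.202°.
Leg 3: from (0.302°, -136.202°), δ = 4131.2/6371 = 0.648438 rad, θ = 319° → φ = 27.387°, λ = -162.705°.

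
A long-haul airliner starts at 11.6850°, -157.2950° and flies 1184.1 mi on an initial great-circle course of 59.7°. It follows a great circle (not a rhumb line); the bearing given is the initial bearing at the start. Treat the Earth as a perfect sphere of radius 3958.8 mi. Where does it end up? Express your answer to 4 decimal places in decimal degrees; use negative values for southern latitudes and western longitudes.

latitude 19.8236°, longitude -141.6046°

δ = 1184.1/3958.8 = 0.299106 rad (17.1375°).
With φ₁ = 11.6850° = 0.203942 rad and θ = 59.7° = 1.041962 rad:
sin φ₂ = sin φ₁ cos δ + cos φ₁ sin δ cos θ = (0.202531)(0.955600) + (0.979276)(0.294666)(0.504528) = 0.339125
φ₂ = asin(0.339125) = 0.345986 rad = 19.8236°.
For the longitude increment, Δλ = atan2( sin θ sin δ cos φ₁, cos δ − sin φ₁ sin φ₂ ) = atan2(0.249141, 0.886917) = 15.6904°.
Hence λ₂ = -157.2950° + 15.6904° = -141.6046°.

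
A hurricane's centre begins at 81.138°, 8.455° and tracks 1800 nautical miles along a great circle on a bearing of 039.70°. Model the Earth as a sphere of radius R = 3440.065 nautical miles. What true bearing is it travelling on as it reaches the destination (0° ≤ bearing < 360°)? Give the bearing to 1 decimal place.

Angular distance δ = d/R = 1800 / 3440.065 = 0.523246 rad.
Converting: φ₁ = 1.416125 rad, θ = 0.692896 rad.
Destination latitude: φ₂ = arcsin( sin φ₁ cos δ + cos φ₁ sin δ cos θ ) = arcsin(0.915090) = 66.219°.
For the longitude increment, Δλ = atan2( sin θ sin δ cos φ₁, cos δ − sin φ₁ sin φ₂ ) = atan2(0.049173, -0.037964) = 127.670°.
Hence λ₂ = 8.455° + 127.670° = 136.125°.
The forward bearing on arrival equals the back-azimuth from the destination plus 180°.
Back-azimuth from P₂ (66.2°, 136.1°) to P₁ (81.1°, 8.5°), with Δλ' = λ₁ − λ₂ = -127.7°: atan2( sin Δλ' cos φ₁ , cos φ₂ sin φ₁ − sin φ₂ cos φ₁ cos Δλ' ) = 345.9°.
Final bearing = (345.9° + 180°) mod 360° = 165.9°.

final bearing 165.9°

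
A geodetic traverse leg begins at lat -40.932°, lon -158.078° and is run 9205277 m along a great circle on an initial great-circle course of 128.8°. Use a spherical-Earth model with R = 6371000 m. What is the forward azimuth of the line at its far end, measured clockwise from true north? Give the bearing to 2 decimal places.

Central angle δ = d/R = 1.444872 rad.
Converting: φ₁ = -0.714398 rad, θ = 2.247984 rad.
Destination latitude: φ₂ = arcsin( sin φ₁ cos δ + cos φ₁ sin δ cos θ ) = arcsin(-0.551926) = -33.499°.
For the longitude increment, Δλ = atan2( sin θ sin δ cos φ₁, cos δ − sin φ₁ sin φ₂ ) = atan2(0.584118, -0.236010) = 112.001°.
λ₂ = λ₁ + Δλ = -46.077°.
The forward bearing on arrival equals the back-azimuth from the destination plus 180°.
Back-azimuth from P₂ (-33.50°, -46.08°) to P₁ (-40.93°, -158.08°), with Δλ' = λ₁ − λ₂ = -112.00°: atan2( sin Δλ' cos φ₁ , cos φ₂ sin φ₁ − sin φ₂ cos φ₁ cos Δλ' ) = 224.92°.
Final bearing = (224.92° + 180°) mod 360° = 44.92°.

final bearing 44.92°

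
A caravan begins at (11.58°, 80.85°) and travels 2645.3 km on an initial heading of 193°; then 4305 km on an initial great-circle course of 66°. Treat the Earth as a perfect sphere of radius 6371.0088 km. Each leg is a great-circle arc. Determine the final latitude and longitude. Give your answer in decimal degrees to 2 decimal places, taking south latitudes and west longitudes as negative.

Apply the spherical direct solution leg by leg, carrying full precision between legs.
Leg 1: from (11.58°, 80.85°), δ = 2645.3/6371.0088 = 0.415209 rad, θ = 193° → φ = -11.62°, λ = 75.53°.
Leg 2: from (-11.62°, 75.53°), δ = 4305/6371.0088 = 0.675717 rad, θ = 66° → φ = 5.28°, λ = 110.55°.

latitude 5.28°, longitude 110.55°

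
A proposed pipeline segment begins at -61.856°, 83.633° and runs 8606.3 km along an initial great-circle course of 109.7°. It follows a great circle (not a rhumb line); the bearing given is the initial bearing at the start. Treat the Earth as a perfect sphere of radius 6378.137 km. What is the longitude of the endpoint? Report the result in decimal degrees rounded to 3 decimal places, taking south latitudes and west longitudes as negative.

longitude -174.896°

δ = 8606.3/6378.137 = 1.349344 rad (77.3117°).
Start latitude φ₁ = -1.079591 rad; initial bearing θ = 1.914626 rad.
Destination latitude: φ₂ = arcsin( sin φ₁ cos δ + cos φ₁ sin δ cos θ ) = arcsin(-0.348798) = -20.414°.
Δλ = atan2( sin θ sin δ cos φ₁ , cos δ − sin φ₁ sin φ₂ ) = atan2(0.433237, -0.087911) = 1.770995 rad = 101.471°.
λ₂ = 83.633° + 101.471° = 185.104°, normalized to (−180°, 180°] → -174.896°.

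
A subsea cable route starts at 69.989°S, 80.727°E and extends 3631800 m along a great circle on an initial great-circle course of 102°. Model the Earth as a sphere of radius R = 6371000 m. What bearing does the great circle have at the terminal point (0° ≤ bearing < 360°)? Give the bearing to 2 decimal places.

final bearing 36.81°

The arc subtends δ = 3631800/6371000 = 0.570052 rad at the centre.
With φ₁ = -69.989° = -1.221538 rad and θ = 102° = 1.780236 rad:
sin φ₂ = sin φ₁ cos δ + cos φ₁ sin δ cos θ = (-0.939627)(0.841873) + (0.342201)(0.539676)(-0.207912) = -0.829443
φ₂ = asin(-0.829443) = -0.978110 rad = -56.042°.
Δλ = atan2( sin θ sin δ cos φ₁ , cos δ − sin φ₁ sin φ₂ ) = atan2(0.180642, 0.062506) = 1.237670 rad = 70.913°.
Hence λ₂ = 80.727° + 70.913° = 151.640°.
The forward bearing on arrival equals the back-azimuth from the destination plus 180°.
Back-azimuth from P₂ (-56.04°, 151.64°) to P₁ (-69.99°, 80.73°), with Δλ' = λ₁ − λ₂ = -70.91°: atan2( sin Δλ' cos φ₁ , cos φ₂ sin φ₁ − sin φ₂ cos φ₁ cos Δλ' ) = 216.81°.
Final bearing = (216.81° + 180°) mod 360° = 36.81°.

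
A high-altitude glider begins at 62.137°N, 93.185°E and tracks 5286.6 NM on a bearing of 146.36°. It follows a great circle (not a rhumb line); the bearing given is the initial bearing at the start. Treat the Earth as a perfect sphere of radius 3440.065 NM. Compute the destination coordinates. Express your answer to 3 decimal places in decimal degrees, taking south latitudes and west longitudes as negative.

Central angle δ = d/R = 1.536773 rad.
Converting: φ₁ = 1.084495 rad, θ = 2.554464 rad.
Applying the spherical law of cosines for sides, sin φ₂ = sin φ₁ cos δ + cos φ₁ sin δ cos θ = -0.358795, so φ₂ = -21.026°.
For the longitude increment, Δλ = atan2( sin θ sin δ cos φ₁, cos δ − sin φ₁ sin φ₂ ) = atan2(0.258754, 0.351215) = 36.381°.
λ₂ = 93.185° + 36.381° = 129.566°.

latitude -21.026°, longitude 129.566°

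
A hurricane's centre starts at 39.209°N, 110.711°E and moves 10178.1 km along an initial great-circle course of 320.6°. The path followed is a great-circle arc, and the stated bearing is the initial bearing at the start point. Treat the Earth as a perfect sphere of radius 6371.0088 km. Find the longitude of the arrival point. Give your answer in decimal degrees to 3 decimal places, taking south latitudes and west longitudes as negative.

longitude -18.028°

Central angle δ = d/R = 1.597565 rad.
Start latitude φ₁ = 0.684326 rad; initial bearing θ = 5.595526 rad.
sin φ₂ = sin φ₁ cos δ + cos φ₁ sin δ cos θ = (0.632151)(-0.026765) + (0.774845)(0.999642)(0.772734) = 0.581615
φ₂ = asin(0.581615) = 0.620712 rad = 35.564°.
Then Δλ = atan2(-0.491642, -0.394434) = -2.246925 rad, from sin θ sin δ cos φ₁ over cos δ − sin φ₁ sin φ₂.
λ₂ = λ₁ + Δλ = -18.028°.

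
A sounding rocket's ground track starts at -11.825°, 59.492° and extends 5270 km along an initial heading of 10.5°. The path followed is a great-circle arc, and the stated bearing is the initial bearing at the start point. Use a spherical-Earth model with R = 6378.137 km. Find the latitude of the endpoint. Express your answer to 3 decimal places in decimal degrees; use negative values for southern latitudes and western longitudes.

The arc subtends δ = 5270/6378.137 = 0.826260 rad at the centre.
Start latitude φ₁ = -0.206385 rad; initial bearing θ = 0.183260 rad.
Applying the spherical law of cosines for sides, sin φ₂ = sin φ₁ cos δ + cos φ₁ sin δ cos θ = 0.568880, so φ₂ = 34.672°.
Then Δλ = atan2(0.131172, 0.794208) = 0.163684 rad, from sin θ sin δ cos φ₁ over cos δ − sin φ₁ sin φ₂.
Hence λ₂ = 59.492° + 9.378° = 68.870°.

latitude 34.672°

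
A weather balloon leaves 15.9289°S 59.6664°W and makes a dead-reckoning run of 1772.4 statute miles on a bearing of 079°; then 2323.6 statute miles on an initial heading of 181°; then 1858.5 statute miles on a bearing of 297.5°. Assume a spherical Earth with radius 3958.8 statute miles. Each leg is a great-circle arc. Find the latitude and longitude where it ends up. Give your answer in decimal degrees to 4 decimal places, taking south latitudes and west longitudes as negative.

Apply the spherical direct solution leg by leg, carrying full precision between legs.
Leg 1: from (-15.9289°, -59.6664°), δ = 1772.4/3958.8 = 0.447711 rad, θ = 79° → φ = -9.6695°, λ = -34.1306°.
Leg 2: from (-9.6695°, -34.1306°), δ = 2323.6/3958.8 = 0.586946 rad, θ = 181° → φ = -43.2925°, λ = -34.8915°.
Leg 3: from (-43.2925°, -34.8915°), δ = 1858.5/3958.8 = 0.469460 rad, θ = 297.5° → φ = -27.3540°, λ = -61.7512°.

latitude -27.3540°, longitude -61.7512°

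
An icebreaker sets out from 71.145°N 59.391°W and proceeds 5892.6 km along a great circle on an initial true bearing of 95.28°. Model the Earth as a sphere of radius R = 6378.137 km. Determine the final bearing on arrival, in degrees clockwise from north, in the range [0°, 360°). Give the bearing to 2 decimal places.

The arc subtends δ = 5892.6/6378.137 = 0.923875 rad at the centre.
With φ₁ = 71.145° = 1.241714 rad and θ = 95.28° = 1.662950 rad:
sin φ₂ = sin φ₁ cos δ + cos φ₁ sin δ cos θ = (0.946339)(0.602733) + (0.323174)(0.797943)(-0.092023) = 0.546659
φ₂ = asin(0.546659) = 0.578370 rad = 33.138°.
Then Δλ = atan2(0.256780, 0.085407) = 1.249698 rad, from sin θ sin δ cos φ₁ over cos δ − sin φ₁ sin φ₂.
λ₂ = -59.391° + 71.602° = 12.211°.
The forward bearing on arrival equals the back-azimuth from the destination plus 180°.
Back-azimuth from P₂ (33.14°, 12.21°) to P₁ (71.14°, -59.39°), with Δλ' = λ₁ − λ₂ = -71.60°: atan2( sin Δλ' cos φ₁ , cos φ₂ sin φ₁ − sin φ₂ cos φ₁ cos Δλ' ) = 337.40°.
Final bearing = (337.40° + 180°) mod 360° = 157.40°.

final bearing 157.40°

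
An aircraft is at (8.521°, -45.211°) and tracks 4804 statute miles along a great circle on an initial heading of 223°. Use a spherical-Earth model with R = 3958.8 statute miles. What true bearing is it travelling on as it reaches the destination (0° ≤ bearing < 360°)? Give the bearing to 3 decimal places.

δ = 4804/3958.8 = 1.213499 rad (69.5284°).
Start latitude φ₁ = 0.148720 rad; initial bearing θ = 3.892084 rad.
Applying the spherical law of cosines for sides, sin φ₂ = sin φ₁ cos δ + cos φ₁ sin δ cos θ = -0.625780, so φ₂ = -38.739°.
Then Δλ = atan2(-0.631874, 0.442467) = -0.959906 rad, from sin θ sin δ cos φ₁ over cos δ − sin φ₁ sin φ₂.
Hence λ₂ = -45.211° + -54.999° = -100.210°.
The forward bearing on arrival equals the back-azimuth from the destination plus 180°.
Back-azimuth from P₂ (-38.739°, -100.210°) to P₁ (8.521°, -45.211°), with Δλ' = λ₁ − λ₂ = 54.999°: atan2( sin Δλ' cos φ₁ , cos φ₂ sin φ₁ − sin φ₂ cos φ₁ cos Δλ' ) = 59.849°.
Final bearing = (59.849° + 180°) mod 360° = 239.849°.

final bearing 239.849°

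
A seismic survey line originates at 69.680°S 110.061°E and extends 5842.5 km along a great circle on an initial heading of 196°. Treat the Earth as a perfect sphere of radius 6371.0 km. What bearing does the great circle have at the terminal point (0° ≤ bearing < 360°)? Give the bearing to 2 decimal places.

Central angle δ = d/R = 0.917046 rad.
Start latitude φ₁ = -1.216145 rad; initial bearing θ = 3.420845 rad.
Applying the spherical law of cosines for sides, sin φ₂ = sin φ₁ cos δ + cos φ₁ sin δ cos θ = -0.835302, so φ₂ = -56.647°.
Δλ = atan2( sin θ sin δ cos φ₁ , cos δ − sin φ₁ sin φ₂ ) = atan2(-0.075982, -0.175151) = -2.732284 rad = -156.548°.
λ₂ = λ₁ + Δλ = -46.487°.
The forward bearing on arrival equals the back-azimuth from the destination plus 180°.
Back-azimuth from P₂ (-56.65°, -46.49°) to P₁ (-69.68°, 110.06°), with Δλ' = λ₁ − λ₂ = 156.55°: atan2( sin Δλ' cos φ₁ , cos φ₂ sin φ₁ − sin φ₂ cos φ₁ cos Δλ' ) = 169.97°.
Final bearing = (169.97° + 180°) mod 360° = 349.97°.

final bearing 349.97°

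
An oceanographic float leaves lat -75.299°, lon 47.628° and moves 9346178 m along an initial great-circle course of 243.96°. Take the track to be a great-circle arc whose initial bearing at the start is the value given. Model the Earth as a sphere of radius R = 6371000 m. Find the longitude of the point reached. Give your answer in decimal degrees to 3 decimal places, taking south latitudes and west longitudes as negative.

longitude -66.274°

The arc subtends δ = 9346178/6371000 = 1.466988 rad at the centre.
With φ₁ = -75.299° = -1.314215 rad and θ = 243.96° = 4.257905 rad:
sin φ₂ = sin φ₁ cos δ + cos φ₁ sin δ cos θ = (-0.967263)(0.103622) + (0.253775)(0.994617)(-0.438999) = -0.211037
φ₂ = asin(-0.211037) = -0.212636 rad = -12.183°.
For the longitude increment, Δλ = atan2( sin θ sin δ cos φ₁, cos δ − sin φ₁ sin φ₂ ) = atan2(-0.226786, -0.100506) = -113.902°.
λ₂ = λ₁ + Δλ = -66.274°.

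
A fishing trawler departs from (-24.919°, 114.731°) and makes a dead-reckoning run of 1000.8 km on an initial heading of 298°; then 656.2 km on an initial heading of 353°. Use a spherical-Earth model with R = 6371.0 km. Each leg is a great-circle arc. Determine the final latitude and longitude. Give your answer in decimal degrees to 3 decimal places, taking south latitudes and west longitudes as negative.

latitude -14.600°, longitude 105.511°

Apply the spherical direct solution leg by leg, carrying full precision between legs.
Leg 1: from (-24.919°, 114.731°), δ = 1000.8/6371 = 0.157087 rad, θ = 298° → φ = -20.459°, λ = 106.253°.
Leg 2: from (-20.459°, 106.253°), δ = 656.2/6371 = 0.102998 rad, θ = 353° → φ = -14.600°, λ = 105.511°.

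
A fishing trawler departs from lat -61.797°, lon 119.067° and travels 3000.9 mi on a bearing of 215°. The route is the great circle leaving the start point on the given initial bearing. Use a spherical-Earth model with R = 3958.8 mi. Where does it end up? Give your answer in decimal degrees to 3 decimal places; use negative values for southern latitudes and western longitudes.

δ = 3000.9/3958.8 = 0.758033 rad (43.4321°).
Start latitude φ₁ = -1.078561 rad; initial bearing θ = 3.752458 rad.
Destination latitude: φ₂ = arcsin( sin φ₁ cos δ + cos φ₁ sin δ cos θ ) = arcsin(-0.906124) = -64.975°.
For the longitude increment, Δλ = atan2( sin θ sin δ cos φ₁, cos δ − sin φ₁ sin φ₂ ) = atan2(-0.186359, -0.072358) = -111.220°.
Hence λ₂ = 119.067° + -111.220° = 7.847°.

latitude -64.975°, longitude 7.847°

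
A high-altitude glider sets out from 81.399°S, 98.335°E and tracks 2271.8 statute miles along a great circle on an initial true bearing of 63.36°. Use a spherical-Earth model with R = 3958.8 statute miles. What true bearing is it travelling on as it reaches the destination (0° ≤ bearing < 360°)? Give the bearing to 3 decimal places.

final bearing 12.702°

Central angle δ = d/R = 0.573861 rad.
Converting: φ₁ = -1.420681 rad, θ = 1.105841 rad.
Applying the spherical law of cosines for sides, sin φ₂ = sin φ₁ cos δ + cos φ₁ sin δ cos θ = -0.793963, so φ₂ = -52.557°.
For the longitude increment, Δλ = atan2( sin θ sin δ cos φ₁, cos δ − sin φ₁ sin φ₂ ) = atan2(0.072570, 0.054778) = 52.954°.
Hence λ₂ = 98.335° + 52.954° = 151.289°.
The forward bearing on arrival equals the back-azimuth from the destination plus 180°.
Back-azimuth from P₂ (-52.557°, 151.289°) to P₁ (-81.399°, 98.335°), with Δλ' = λ₁ − λ₂ = -52.954°: atan2( sin Δλ' cos φ₁ , cos φ₂ sin φ₁ − sin φ₂ cos φ₁ cos Δλ' ) = 192.702°.
Final bearing = (192.702° + 180°) mod 360° = 12.702°.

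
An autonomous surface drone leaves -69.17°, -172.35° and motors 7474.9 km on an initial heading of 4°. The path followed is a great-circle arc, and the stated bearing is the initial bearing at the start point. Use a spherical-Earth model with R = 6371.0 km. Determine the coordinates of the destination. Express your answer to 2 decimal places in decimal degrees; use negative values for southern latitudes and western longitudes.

The arc subtends δ = 7474.9/6371 = 1.173270 rad at the centre.
Converting: φ₁ = -1.207244 rad, θ = 0.069813 rad.
Destination latitude: φ₂ = arcsin( sin φ₁ cos δ + cos φ₁ sin δ cos θ ) = arcsin(-0.034767) = -1.99°.
For the longitude increment, Δλ = atan2( sin θ sin δ cos φ₁, cos δ − sin φ₁ sin φ₂ ) = atan2(0.022871, 0.354645) = 3.69°.
λ₂ = λ₁ + Δλ = -168.66°.

latitude -1.99°, longitude -168.66°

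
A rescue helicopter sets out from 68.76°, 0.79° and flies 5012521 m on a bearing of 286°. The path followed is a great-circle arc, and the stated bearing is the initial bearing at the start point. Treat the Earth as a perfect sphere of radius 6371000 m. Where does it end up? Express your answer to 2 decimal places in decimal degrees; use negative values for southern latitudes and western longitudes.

δ = 5012521/6371000 = 0.786771 rad (45.0787°).
Start latitude φ₁ = 1.200088 rad; initial bearing θ = 4.991642 rad.
sin φ₂ = sin φ₁ cos δ + cos φ₁ sin δ cos θ = (0.932071)(0.706135) + (0.362275)(0.708077)(0.275637) = 0.728874
φ₂ = asin(0.728874) = 0.816676 rad = 46.79°.
Δλ = atan2( sin θ sin δ cos φ₁ , cos δ − sin φ₁ sin φ₂ ) = atan2(-0.246582, 0.026772) = -1.462646 rad = -83.80°.
Hence λ₂ = 0.79° + -83.80° = -83.01°.

latitude 46.79°, longitude -83.01°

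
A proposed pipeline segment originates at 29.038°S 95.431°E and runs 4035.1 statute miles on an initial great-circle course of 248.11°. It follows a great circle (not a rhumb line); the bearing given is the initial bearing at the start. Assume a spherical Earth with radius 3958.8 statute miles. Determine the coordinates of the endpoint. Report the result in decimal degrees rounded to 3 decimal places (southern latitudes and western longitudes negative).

latitude -32.138°, longitude 26.470°

Central angle δ = d/R = 1.019274 rad.
Converting: φ₁ = -0.506809 rad, θ = 4.330336 rad.
Destination latitude: φ₂ = arcsin( sin φ₁ cos δ + cos φ₁ sin δ cos θ ) = arcsin(-0.531967) = -32.138°.
Δλ = atan2( sin θ sin δ cos φ₁ , cos δ − sin φ₁ sin φ₂ ) = atan2(-0.690974, 0.265774) = -1.203604 rad = -68.961°.
λ₂ = 95.431° + -68.961° = 26.470°.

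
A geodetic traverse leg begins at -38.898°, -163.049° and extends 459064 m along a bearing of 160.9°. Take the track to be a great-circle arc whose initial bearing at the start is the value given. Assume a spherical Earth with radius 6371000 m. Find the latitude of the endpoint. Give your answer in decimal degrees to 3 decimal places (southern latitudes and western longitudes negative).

latitude -42.785°

Angular distance δ = d/R = 459064 / 6371000 = 0.072055 rad.
Start latitude φ₁ = -0.678898 rad; initial bearing θ = 2.808235 rad.
Applying the spherical law of cosines for sides, sin φ₂ = sin φ₁ cos δ + cos φ₁ sin δ cos θ = -0.679252, so φ₂ = -42.785°.
Δλ = atan2( sin θ sin δ cos φ₁ , cos δ − sin φ₁ sin φ₂ ) = atan2(0.018334, 0.570879) = 0.032104 rad = 1.839°.
λ₂ = λ₁ + Δλ = -161.210°.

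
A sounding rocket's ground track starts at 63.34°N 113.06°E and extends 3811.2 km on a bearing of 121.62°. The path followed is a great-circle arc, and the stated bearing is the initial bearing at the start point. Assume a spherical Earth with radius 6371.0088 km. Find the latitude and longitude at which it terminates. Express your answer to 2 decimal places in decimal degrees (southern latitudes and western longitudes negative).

latitude 37.30°, longitude 150.14°

Angular distance δ = d/R = 3811.2 / 6371.0088 = 0.598210 rad.
Converting: φ₁ = 1.105492 rad, θ = 2.122669 rad.
Applying the spherical law of cosines for sides, sin φ₂ = sin φ₁ cos δ + cos φ₁ sin δ cos θ = 0.606012, so φ₂ = 37.30°.
Then Δλ = atan2(0.215176, 0.284762) = 0.647097 rad, from sin θ sin δ cos φ₁ over cos δ − sin φ₁ sin φ₂.
λ₂ = λ₁ + Δλ = 150.14°.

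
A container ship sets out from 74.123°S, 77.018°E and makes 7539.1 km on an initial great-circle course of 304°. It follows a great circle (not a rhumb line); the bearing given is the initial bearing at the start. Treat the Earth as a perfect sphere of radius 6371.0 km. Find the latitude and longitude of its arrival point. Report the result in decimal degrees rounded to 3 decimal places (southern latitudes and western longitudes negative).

δ = 7539.1/6371 = 1.183346 rad (67.8008°).
Converting: φ₁ = -1.293690 rad, θ = 5.305801 rad.
Applying the spherical law of cosines for sides, sin φ₂ = sin φ₁ cos δ + cos φ₁ sin δ cos θ = -0.221774, so φ₂ = -12.813°.
For the longitude increment, Δλ = atan2( sin θ sin δ cos φ₁, cos δ − sin φ₁ sin φ₂ ) = atan2(-0.209991, 0.164515) = -51.924°.
λ₂ = λ₁ + Δλ = 25.094°.

latitude -12.813°, longitude 25.094°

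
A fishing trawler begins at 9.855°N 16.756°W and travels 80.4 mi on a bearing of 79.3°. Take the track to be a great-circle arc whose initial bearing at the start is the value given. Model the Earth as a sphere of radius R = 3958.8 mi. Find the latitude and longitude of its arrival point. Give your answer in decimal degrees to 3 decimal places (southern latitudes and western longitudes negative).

Angular distance δ = d/R = 80.4 / 3958.8 = 0.020309 rad.
Converting: φ₁ = 0.172002 rad, θ = 1.384046 rad.
sin φ₂ = sin φ₁ cos δ + cos φ₁ sin δ cos θ = (0.171155)(0.999794) + (0.985244)(0.020308)(0.185667) = 0.174835
φ₂ = asin(0.174835) = 0.175738 rad = 10.069°.
For the longitude increment, Δλ = atan2( sin θ sin δ cos φ₁, cos δ − sin φ₁ sin φ₂ ) = atan2(0.019660, 0.969870) = 1.161°.
λ₂ = λ₁ + Δλ = -15.595°.

latitude 10.069°, longitude -15.595°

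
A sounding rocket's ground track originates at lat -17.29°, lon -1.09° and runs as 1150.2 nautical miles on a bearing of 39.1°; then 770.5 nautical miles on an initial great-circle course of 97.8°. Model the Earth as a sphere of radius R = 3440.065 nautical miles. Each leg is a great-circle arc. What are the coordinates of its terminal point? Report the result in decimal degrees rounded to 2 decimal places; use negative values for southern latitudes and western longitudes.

latitude -3.83°, longitude 23.60°

Apply the spherical direct solution leg by leg, carrying full precision between legs.
Leg 1: from (-17.29°, -1.09°), δ = 1150.2/3440.065 = 0.334354 rad, θ = 39.1° → φ = -2.15°, λ = 10.86°.
Leg 2: from (-2.15°, 10.86°), δ = 770.5/3440.065 = 0.223978 rad, θ = 97.8° → φ = -3.83°, λ = 23.60°.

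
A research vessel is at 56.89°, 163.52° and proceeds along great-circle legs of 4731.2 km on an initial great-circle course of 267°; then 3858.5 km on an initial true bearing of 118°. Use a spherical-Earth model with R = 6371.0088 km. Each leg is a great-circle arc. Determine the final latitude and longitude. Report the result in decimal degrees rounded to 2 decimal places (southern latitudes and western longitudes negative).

Apply the spherical direct solution leg by leg, carrying full precision between legs.
Leg 1: from (56.89°, 163.52°), δ = 4731.2/6371.0088 = 0.742614 rad, θ = 267° → φ = 36.71°, λ = 106.13°.
Leg 2: from (36.71°, 106.13°), δ = 3858.5/6371.0088 = 0.605634 rad, θ = 118° → φ = 16.09°, λ = 137.68°.

latitude 16.09°, longitude 137.68°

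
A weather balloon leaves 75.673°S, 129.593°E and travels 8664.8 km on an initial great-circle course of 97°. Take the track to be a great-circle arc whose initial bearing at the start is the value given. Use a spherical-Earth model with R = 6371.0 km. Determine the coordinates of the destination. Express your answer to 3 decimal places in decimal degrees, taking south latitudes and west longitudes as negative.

latitude -13.426°, longitude -136.652°

δ = 8664.8/6371 = 1.360038 rad (77.9244°).
Converting: φ₁ = -1.320743 rad, θ = 1.692969 rad.
sin φ₂ = sin φ₁ cos δ + cos φ₁ sin δ cos θ = (-0.968899)(0.209202) + (0.247456)(0.977872)(-0.121869) = -0.232185
φ₂ = asin(-0.232185) = -0.234324 rad = -13.426°.
Then Δλ = atan2(0.240176, -0.015762) = 1.636331 rad, from sin θ sin δ cos φ₁ over cos δ − sin φ₁ sin φ₂.
λ₂ = 129.593° + 93.755° = 223.348°, normalized to (−180°, 180°] → -136.652°.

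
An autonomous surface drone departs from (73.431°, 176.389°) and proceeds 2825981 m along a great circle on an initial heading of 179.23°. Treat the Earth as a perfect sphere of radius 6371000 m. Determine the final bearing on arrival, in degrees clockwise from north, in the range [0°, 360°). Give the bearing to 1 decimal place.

final bearing 179.7°

Central angle δ = d/R = 0.443569 rad.
Start latitude φ₁ = 1.281613 rad; initial bearing θ = 3.128154 rad.
Destination latitude: φ₂ = arcsin( sin φ₁ cos δ + cos φ₁ sin δ cos θ ) = arcsin(0.743347) = 48.017°.
Then Δλ = atan2(0.001645, 0.190745) = 0.008622 rad, from sin θ sin δ cos φ₁ over cos δ − sin φ₁ sin φ₂.
λ₂ = λ₁ + Δλ = 176.883°.
The forward bearing on arrival equals the back-azimuth from the destination plus 180°.
Back-azimuth from P₂ (48.0°, 176.9°) to P₁ (73.4°, 176.4°), with Δλ' = λ₁ − λ₂ = -0.5°: atan2( sin Δλ' cos φ₁ , cos φ₂ sin φ₁ − sin φ₂ cos φ₁ cos Δλ' ) = 359.7°.
Final bearing = (359.7° + 180°) mod 360° = 179.7°.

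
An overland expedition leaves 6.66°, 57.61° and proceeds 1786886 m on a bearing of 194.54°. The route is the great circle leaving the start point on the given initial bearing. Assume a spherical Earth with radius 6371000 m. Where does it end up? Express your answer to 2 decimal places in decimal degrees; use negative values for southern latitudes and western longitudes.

latitude -8.90°, longitude 53.58°

Central angle δ = d/R = 0.280472 rad.
Start latitude φ₁ = 0.116239 rad; initial bearing θ = 3.395364 rad.
Destination latitude: φ₂ = arcsin( sin φ₁ cos δ + cos φ₁ sin δ cos θ ) = arcsin(-0.154690) = -8.90°.
Δλ = atan2( sin θ sin δ cos φ₁ , cos δ − sin φ₁ sin φ₂ ) = atan2(-0.069026, 0.978865) = -0.070399 rad = -4.03°.
λ₂ = 57.61° + -4.03° = 53.58°.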